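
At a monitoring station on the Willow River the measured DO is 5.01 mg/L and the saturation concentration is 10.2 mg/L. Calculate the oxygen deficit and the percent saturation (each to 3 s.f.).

D ≈ 5.19 mg/L; 49.1 % saturation

D = C_s − C = 10.2 − 5.01 = 5.19 mg/L.
% saturation = 5.01/10.2 × 100 = 49.1 %.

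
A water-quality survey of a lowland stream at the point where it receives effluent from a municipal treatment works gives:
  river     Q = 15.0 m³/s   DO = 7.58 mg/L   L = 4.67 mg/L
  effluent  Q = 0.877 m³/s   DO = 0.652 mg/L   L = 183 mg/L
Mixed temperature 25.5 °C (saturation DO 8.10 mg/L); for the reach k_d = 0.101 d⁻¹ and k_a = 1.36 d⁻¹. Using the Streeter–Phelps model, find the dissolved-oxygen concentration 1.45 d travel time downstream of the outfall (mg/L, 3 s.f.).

Mixed DO = (15.0×7.58 + 0.877×0.652)/(15.0+0.877) = 114.3/15.88 = 7.197 mg/L.
Mixed L₀ = (15.0×4.67 + 0.877×183)/(15.88) = 230.5/15.88 = 14.52 mg/L.
Initial deficit D₀ = C_s − DO₀ = 8.10 − 7.197 = 0.9027 mg/L.
D(1.45) = [0.101×14.52/(1.36−0.101)](e^(−0.101×1.45) − e^(−1.36×1.45)) + 0.9027 e^(−1.36×1.45)
= 1.165 × (0.8638 − 0.1392) + 0.9027 × 0.1392 = 0.9697 mg/L.
DO = 8.10 − 0.9697 = 7.130 mg/L.

DO ≈ 7.13 mg/L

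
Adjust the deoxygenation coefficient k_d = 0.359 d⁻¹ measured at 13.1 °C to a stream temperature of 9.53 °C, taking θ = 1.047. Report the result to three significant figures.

k_d ≈ 0.305 d⁻¹

k_d(T₂) = k_d(T₁) · θ^(T₂−T₁) = 0.359 × 1.047^(9.53−13.1)
= 0.359 × 1.047^-3.57 = 0.359 × 0.8488 = 0.3047 d⁻¹.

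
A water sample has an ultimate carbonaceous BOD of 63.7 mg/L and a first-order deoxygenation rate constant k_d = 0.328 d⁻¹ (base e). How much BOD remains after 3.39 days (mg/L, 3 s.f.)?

L ≈ 21.0 mg/L

L_t = L₀ e^(−k_d t) = 63.7 × e^(−0.328×3.39) = 63.7 × 0.3289 = 20.95 mg/L.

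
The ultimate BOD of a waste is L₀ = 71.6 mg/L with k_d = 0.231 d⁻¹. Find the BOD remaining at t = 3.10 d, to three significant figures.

L_t = L₀ e^(−k_d t) = 71.6 × e^(−0.231×3.10) = 71.6 × 0.4887 = 34.99 mg/L.

L ≈ 35.0 mg/L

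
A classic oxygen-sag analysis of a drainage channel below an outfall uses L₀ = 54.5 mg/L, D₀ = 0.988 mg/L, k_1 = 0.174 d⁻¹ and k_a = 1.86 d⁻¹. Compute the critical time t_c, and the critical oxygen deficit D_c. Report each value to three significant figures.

t_c ≈ 1.29 d; D_c ≈ 4.07 mg/L

t_c = [1/(k_a−k_1)] ln[(k_a/k_1)(1 − D₀(k_a−k_1)/(k_1 L₀))]
= [1/(1.86−0.174)] ln[(1.86/0.174)(1 − 0.988×1.686/(0.174×54.5))]
= (1/1.686) ln[10.69 × 0.8243] = 0.5931 × ln(8.812) = 0.5931 × 2.176 = 1.291 d.
D_c = (k_1/k_a) L₀ e^(−k_1 t_c) = (0.174/1.86) × 54.5 × e^(−0.174×1.291) = 0.09355 × 54.5 × 0.7989 = 4.073 mg/L.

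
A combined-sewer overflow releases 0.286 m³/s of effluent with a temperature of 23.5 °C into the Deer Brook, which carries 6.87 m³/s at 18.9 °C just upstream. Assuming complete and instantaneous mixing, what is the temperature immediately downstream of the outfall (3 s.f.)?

19.1 °C

Flow-weighted mixing: C = (Q_r C_r + Q_w C_w)/(Q_r + Q_w)
= (6.87×18.9 + 0.286×23.5)/(6.87 + 0.286) = 136.6/7.156 = 19.08 °C.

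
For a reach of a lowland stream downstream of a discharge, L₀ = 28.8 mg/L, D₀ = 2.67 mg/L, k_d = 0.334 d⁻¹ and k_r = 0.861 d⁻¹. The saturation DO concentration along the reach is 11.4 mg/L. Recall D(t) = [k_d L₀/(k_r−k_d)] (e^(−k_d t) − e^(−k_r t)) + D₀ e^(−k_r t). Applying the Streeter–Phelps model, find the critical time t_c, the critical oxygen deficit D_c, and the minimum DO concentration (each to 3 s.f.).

t_c ≈ 1.50 d; D_c ≈ 6.78 mg/L; min DO ≈ 4.62 mg/L

With k_r/k_d = 2.578 and 1 − D₀(k_r−k_d)/(k_d L₀) = 0.8537,
t_c = ln(2.578 × 0.8537) / (0.861 − 0.334) = ln(2.201) / 0.5270 = 0.7888/0.5270 = 1.497 d.
D_c = (k_d/k_r) L₀ e^(−k_d t_c) = (0.334/0.861) × 28.8 × e^(−0.334×1.497) = 0.3879 × 28.8 × 0.6066 = 6.777 mg/L.
Minimum DO = C_s − D_c = 11.4 − 6.777 = 4.623 mg/L.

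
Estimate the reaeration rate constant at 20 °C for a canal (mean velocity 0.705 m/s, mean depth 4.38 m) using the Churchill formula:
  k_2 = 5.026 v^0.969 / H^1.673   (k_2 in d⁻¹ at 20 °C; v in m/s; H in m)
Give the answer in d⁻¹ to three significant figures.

k_2 = 5.026 × 0.705^0.969 / 4.38^1.673 = 5.026 × 0.7127 / 11.84 = 0.3026 d⁻¹.

k_2 ≈ 0.303 d⁻¹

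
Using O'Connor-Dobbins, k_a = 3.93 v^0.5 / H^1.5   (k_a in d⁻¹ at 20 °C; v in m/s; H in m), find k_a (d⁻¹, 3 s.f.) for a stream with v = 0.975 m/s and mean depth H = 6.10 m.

k_a ≈ 0.258 d⁻¹

k_a = 3.93 × 0.975^0.5 / 6.10^1.5 = 3.93 × 0.9874 / 15.07 = 0.2576 d⁻¹.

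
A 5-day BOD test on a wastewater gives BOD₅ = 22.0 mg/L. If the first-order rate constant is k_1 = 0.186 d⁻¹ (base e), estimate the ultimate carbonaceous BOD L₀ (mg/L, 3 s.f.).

BOD₅ = L₀(1 − e^(−5k_1)) ⇒ L₀ = BOD₅ / (1 − e^(−5×0.186))
= 22.0 / (1 − 0.3946) = 22.0 / 0.6054 = 36.34 mg/L.

L₀ ≈ 36.3 mg/L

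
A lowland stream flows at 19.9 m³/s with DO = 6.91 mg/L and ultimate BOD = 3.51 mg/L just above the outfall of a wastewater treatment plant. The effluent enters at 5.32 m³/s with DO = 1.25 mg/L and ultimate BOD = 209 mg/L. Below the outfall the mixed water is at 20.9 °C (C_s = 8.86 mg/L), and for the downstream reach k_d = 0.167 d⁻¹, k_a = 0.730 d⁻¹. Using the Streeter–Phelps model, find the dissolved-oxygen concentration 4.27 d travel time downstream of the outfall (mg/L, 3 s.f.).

DO ≈ 2.52 mg/L

Mixed DO = (19.9×6.91 + 5.32×1.25)/(19.9+5.32) = 144.2/25.22 = 5.716 mg/L.
Mixed L₀ = (19.9×3.51 + 5.32×209)/(25.22) = 1182/25.22 = 46.86 mg/L.
Initial deficit D₀ = C_s − DO₀ = 8.86 − 5.716 = 3.144 mg/L.
D(4.27) = [0.167×46.86/(0.730−0.167)](e^(−0.167×4.27) − e^(−0.730×4.27)) + 3.144 e^(−0.730×4.27)
= 13.90 × (0.4901 − 0.04429) + 3.144 × 0.04429 = 6.336 mg/L.
DO = 8.86 − 6.336 = 2.524 mg/L.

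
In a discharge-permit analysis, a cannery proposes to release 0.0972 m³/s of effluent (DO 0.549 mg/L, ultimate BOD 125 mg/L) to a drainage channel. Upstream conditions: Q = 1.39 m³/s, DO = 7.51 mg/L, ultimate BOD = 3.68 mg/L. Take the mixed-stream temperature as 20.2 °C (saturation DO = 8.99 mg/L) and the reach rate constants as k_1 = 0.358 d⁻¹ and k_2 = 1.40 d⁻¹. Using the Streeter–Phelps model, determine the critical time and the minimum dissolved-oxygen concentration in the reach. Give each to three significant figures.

t_c ≈ 0.672 d; minimum DO ≈ 6.66 mg/L

Mixed DO = (1.39×7.51 + 0.0972×0.549)/(1.39+0.0972) = 10.49/1.487 = 7.055 mg/L.
Mixed L₀ = (1.39×3.68 + 0.0972×125)/(1.487) = 17.27/1.487 = 11.61 mg/L.
Initial deficit D₀ = C_s − DO₀ = 8.99 − 7.055 = 1.935 mg/L.
t_c = (1/1.042) ln[(1.40/0.358)(1 − 1.935×1.042/(0.358×11.61))] = 0.9597 × ln(2.013) = 0.6717 d.
D_c = (0.358/1.40) × 11.61 × e^(−0.358×0.6717) = 0.2557 × 11.61 × 0.7863 = 2.334 mg/L.
Minimum DO = 8.99 − 2.334 = 6.656 mg/L.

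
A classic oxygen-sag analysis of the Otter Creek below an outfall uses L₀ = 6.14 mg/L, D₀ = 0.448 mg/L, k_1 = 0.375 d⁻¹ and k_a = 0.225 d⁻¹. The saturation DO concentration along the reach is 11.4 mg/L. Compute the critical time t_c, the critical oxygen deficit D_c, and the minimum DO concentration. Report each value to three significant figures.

t_c ≈ 3.21 d; D_c ≈ 3.07 mg/L; min DO ≈ 8.33 mg/L

At the critical point dD/dt = 0, so k_1 L₀ e^(−k_1 t) = k_a D. Substituting D(t) from the Streeter–Phelps equation and solving for t gives
t_c = ln[(k_a/k_1)(1 − D₀(k_a−k_1)/(k_1 L₀))] / (k_a−k_1).
Here k_a−k_1 = -0.1500 d⁻¹ and 1 − D₀(k_a−k_1)/(k_1 L₀) = 1 − 0.448×-0.1500/(0.375×6.14) = 1.029, so
t_c = ln(0.6000 × 1.029) / -0.1500 = -0.4821 / -0.1500 = 3.214 d.
D_c = (k_1/k_a) L₀ e^(−k_1 t_c) = (0.375/0.225) × 6.14 × e^(−0.375×3.214) = 1.667 × 6.14 × 0.2996 = 3.066 mg/L.
Minimum DO = C_s − D_c = 11.4 − 3.066 = 8.334 mg/L.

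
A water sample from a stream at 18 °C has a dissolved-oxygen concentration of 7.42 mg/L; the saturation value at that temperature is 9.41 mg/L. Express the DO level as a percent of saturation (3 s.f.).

78.9 % saturation

% saturation = C/C_s × 100 = 7.42/9.41 × 100 = 78.9 %.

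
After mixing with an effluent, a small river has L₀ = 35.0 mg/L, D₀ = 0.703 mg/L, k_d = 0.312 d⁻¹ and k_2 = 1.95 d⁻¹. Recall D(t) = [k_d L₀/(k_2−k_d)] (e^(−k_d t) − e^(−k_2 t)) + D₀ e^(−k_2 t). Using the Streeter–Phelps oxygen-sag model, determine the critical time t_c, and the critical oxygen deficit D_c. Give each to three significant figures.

At the critical point dD/dt = 0, so k_d L₀ e^(−k_d t) = k_2 D. Substituting D(t) from the Streeter–Phelps equation and solving for t gives
t_c = ln[(k_2/k_d)(1 − D₀(k_2−k_d)/(k_d L₀))] / (k_2−k_d).
Here k_2−k_d = 1.638 d⁻¹ and 1 − D₀(k_2−k_d)/(k_d L₀) = 1 − 0.703×1.638/(0.312×35.0) = 0.8945, so
t_c = ln(6.250 × 0.8945) / 1.638 = 1.721 / 1.638 = 1.051 d.
L(t_c) = L₀ e^(−k_d t_c) = 35.0 × 0.7205 = 25.22 mg/L, and at the critical point k_2 D_c = k_d L, so D_c = (0.312/1.95) × 25.22 = 4.035 mg/L.

t_c ≈ 1.05 d; D_c ≈ 4.03 mg/L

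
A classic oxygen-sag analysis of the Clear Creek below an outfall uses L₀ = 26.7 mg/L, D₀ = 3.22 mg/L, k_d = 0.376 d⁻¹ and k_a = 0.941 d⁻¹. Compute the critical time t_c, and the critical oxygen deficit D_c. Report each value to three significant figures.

With k_a/k_d = 2.503 and 1 − D₀(k_a−k_d)/(k_d L₀) = 0.8188,
t_c = ln(2.503 × 0.8188) / (0.941 − 0.376) = ln(2.049) / 0.5650 = 0.7174/0.5650 = 1.270 d.
L(t_c) = L₀ e^(−k_d t_c) = 26.7 × 0.6204 = 16.56 mg/L, and at the critical point k_a D_c = k_d L, so D_c = (0.376/0.941) × 16.56 = 6.619 mg/L.

t_c ≈ 1.27 d; D_c ≈ 6.62 mg/L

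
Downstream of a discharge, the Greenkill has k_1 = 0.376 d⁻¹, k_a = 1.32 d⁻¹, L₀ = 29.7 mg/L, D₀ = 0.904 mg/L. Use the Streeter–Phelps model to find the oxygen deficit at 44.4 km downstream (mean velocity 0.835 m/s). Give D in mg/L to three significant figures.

D ≈ 4.54 mg/L

Travel time t = x/v = 44.4 km / (0.835 m/s) = 44400 m / 0.835 m/s = 53170 s = 0.6154 d.
k_1 L₀/(k_a−k_1) = 0.376×29.7/(1.32−0.376) = 11.17/0.9440 = 11.83 mg/L.
e^(−k_1 t) = e^(−0.376×0.6154) = 0.7934; e^(−k_a t) = e^(−1.32×0.6154) = 0.4438.
D = 11.83 × (0.7934 − 0.4438) + 0.904 × 0.4438 = 4.136 + 0.4012 = 4.537 mg/L.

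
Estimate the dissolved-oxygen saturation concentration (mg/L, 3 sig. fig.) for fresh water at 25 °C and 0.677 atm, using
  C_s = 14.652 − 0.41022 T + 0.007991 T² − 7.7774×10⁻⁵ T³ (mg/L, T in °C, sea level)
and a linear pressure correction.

C_s ≈ 5.53 mg/L

At sea level: C_s = 14.652 − 0.41022×25 + 0.007991×25² − 7.7774×10⁻⁵×25³ = 8.176 mg/L.
Pressure correction: C_s' = 8.176 × 0.677 = 5.535 mg/L.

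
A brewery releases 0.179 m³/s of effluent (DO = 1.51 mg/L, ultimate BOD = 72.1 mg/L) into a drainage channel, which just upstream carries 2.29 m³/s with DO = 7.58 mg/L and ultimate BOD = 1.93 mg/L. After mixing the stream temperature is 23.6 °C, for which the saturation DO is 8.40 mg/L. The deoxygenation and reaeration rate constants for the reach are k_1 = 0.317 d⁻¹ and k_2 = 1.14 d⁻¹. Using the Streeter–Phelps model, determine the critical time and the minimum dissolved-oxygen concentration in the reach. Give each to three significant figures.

Mixed DO = (2.29×7.58 + 0.179×1.51)/(2.29+0.179) = 17.63/2.469 = 7.140 mg/L.
Mixed L₀ = (2.29×1.93 + 0.179×72.1)/(2.469) = 17.33/2.469 = 7.017 mg/L.
Initial deficit D₀ = C_s − DO₀ = 8.40 − 7.140 = 1.260 mg/L.
t_c = (1/0.8230) ln[(1.14/0.317)(1 − 1.260×0.8230/(0.317×7.017))] = 1.215 × ln(1.920) = 0.7924 d.
D_c = (0.317/1.14) × 7.017 × e^(−0.317×0.7924) = 0.2781 × 7.017 × 0.7779 = 1.518 mg/L.
Minimum DO = 8.40 − 1.518 = 6.882 mg/L.

t_c ≈ 0.792 d; minimum DO ≈ 6.88 mg/L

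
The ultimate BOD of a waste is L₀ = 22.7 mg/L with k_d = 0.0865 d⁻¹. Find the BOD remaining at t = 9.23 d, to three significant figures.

L_t = L₀ e^(−k_d t) = 22.7 × e^(−0.0865×9.23) = 22.7 × 0.4501 = 10.22 mg/L.

L ≈ 10.2 mg/L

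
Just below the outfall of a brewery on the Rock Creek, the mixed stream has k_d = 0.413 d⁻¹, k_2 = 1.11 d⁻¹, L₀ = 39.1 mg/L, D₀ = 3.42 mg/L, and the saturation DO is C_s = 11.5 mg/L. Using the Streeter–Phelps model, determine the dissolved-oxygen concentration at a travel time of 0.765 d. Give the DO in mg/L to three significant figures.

k_d L₀/(k_2−k_d) = 0.413×39.1/(1.11−0.413) = 16.15/0.6970 = 23.17 mg/L.
e^(−k_d t) = e^(−0.413×0.7650) = 0.7291; e^(−k_2 t) = e^(−1.11×0.7650) = 0.4278.
D = 23.17 × (0.7291 − 0.4278) + 3.42 × 0.4278 = 6.981 + 1.463 = 8.444 mg/L.
DO = C_s − D = 11.5 − 8.444 = 3.056 mg/L.

DO ≈ 3.06 mg/L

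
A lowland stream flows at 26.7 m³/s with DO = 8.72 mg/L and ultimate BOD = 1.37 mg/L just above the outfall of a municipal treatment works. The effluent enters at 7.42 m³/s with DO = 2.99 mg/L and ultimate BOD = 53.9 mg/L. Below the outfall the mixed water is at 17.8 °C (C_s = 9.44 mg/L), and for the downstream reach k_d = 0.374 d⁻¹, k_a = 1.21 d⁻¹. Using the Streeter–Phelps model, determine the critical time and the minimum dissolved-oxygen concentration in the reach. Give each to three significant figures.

t_c ≈ 0.901 d; minimum DO ≈ 6.62 mg/L

Mixed DO = (26.7×8.72 + 7.42×2.99)/(26.7+7.42) = 255.0/34.12 = 7.474 mg/L.
Mixed L₀ = (26.7×1.37 + 7.42×53.9)/(34.12) = 436.5/34.12 = 12.79 mg/L.
Initial deficit D₀ = C_s − DO₀ = 9.44 − 7.474 = 1.966 mg/L.
t_c = (1/0.8360) ln[(1.21/0.374)(1 − 1.966×0.8360/(0.374×12.79))] = 1.196 × ln(2.124) = 0.9010 d.
D_c = (0.374/1.21) × 12.79 × e^(−0.374×0.9010) = 0.3091 × 12.79 × 0.7139 = 2.823 mg/L.
Minimum DO = 9.44 − 2.823 = 6.617 mg/L.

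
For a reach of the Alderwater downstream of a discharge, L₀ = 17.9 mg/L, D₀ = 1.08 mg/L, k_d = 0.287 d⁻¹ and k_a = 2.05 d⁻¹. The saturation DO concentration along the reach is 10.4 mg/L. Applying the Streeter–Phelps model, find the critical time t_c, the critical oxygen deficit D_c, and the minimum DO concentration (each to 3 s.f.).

t_c ≈ 0.853 d; D_c ≈ 1.96 mg/L; min DO ≈ 8.44 mg/L

With k_a/k_d = 7.143 and 1 − D₀(k_a−k_d)/(k_d L₀) = 0.6294,
t_c = ln(7.143 × 0.6294) / (2.05 − 0.287) = ln(4.495) / 1.763 = 1.503/1.763 = 0.8526 d.
L(t_c) = L₀ e^(−k_d t_c) = 17.9 × 0.7829 = 14.01 mg/L, and at the critical point k_a D_c = k_d L, so D_c = (0.287/2.05) × 14.01 = 1.962 mg/L.
Minimum DO = C_s − D_c = 10.4 − 1.962 = 8.438 mg/L.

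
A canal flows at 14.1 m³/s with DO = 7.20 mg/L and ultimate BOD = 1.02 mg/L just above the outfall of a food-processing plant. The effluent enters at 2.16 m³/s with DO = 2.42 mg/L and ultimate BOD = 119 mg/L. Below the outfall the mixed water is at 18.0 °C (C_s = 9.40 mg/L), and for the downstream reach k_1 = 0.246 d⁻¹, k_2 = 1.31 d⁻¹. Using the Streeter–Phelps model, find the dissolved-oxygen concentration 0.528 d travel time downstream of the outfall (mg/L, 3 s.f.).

Mixed DO = (14.1×7.20 + 2.16×2.42)/(14.1+2.16) = 106.7/16.26 = 6.565 mg/L.
Mixed L₀ = (14.1×1.02 + 2.16×119)/(16.26) = 271.4/16.26 = 16.69 mg/L.
Initial deficit D₀ = C_s − DO₀ = 9.40 − 6.565 = 2.835 mg/L.
D(0.528) = [0.246×16.69/(1.31−0.246)](e^(−0.246×0.528) − e^(−1.31×0.528)) + 2.835 e^(−1.31×0.528)
= 3.859 × (0.8782 − 0.5007) + 2.835 × 0.5007 = 2.876 mg/L.
DO = 9.40 − 2.876 = 6.524 mg/L.

DO ≈ 6.52 mg/L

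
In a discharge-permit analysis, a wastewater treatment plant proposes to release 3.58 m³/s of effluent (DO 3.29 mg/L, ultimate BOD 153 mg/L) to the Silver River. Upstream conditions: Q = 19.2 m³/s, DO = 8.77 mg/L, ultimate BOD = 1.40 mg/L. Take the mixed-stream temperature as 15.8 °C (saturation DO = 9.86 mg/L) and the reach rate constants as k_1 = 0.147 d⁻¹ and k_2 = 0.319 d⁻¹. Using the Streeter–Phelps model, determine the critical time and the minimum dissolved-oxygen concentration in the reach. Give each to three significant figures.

Mixed DO = (19.2×8.77 + 3.58×3.29)/(19.2+3.58) = 180.2/22.78 = 7.909 mg/L.
Mixed L₀ = (19.2×1.40 + 3.58×153)/(22.78) = 574.6/22.78 = 25.22 mg/L.
Initial deficit D₀ = C_s − DO₀ = 9.86 − 7.909 = 1.951 mg/L.
t_c = (1/0.1720) ln[(0.319/0.147)(1 − 1.951×0.1720/(0.147×25.22))] = 5.814 × ln(1.974) = 3.953 d.
D_c = (0.147/0.319) × 25.22 × e^(−0.147×3.953) = 0.4608 × 25.22 × 0.5593 = 6.501 mg/L.
Minimum DO = 9.86 − 6.501 = 3.359 mg/L.

t_c ≈ 3.95 d; minimum DO ≈ 3.36 mg/L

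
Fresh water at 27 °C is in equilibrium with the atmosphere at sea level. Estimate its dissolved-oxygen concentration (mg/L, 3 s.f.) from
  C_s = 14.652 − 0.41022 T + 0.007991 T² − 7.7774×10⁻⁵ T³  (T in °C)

C_s ≈ 7.87 mg/L

C_s = 14.652 − 0.41022×27 + 0.007991×27² − 7.7774×10⁻⁵×27³ = 7.871 mg/L.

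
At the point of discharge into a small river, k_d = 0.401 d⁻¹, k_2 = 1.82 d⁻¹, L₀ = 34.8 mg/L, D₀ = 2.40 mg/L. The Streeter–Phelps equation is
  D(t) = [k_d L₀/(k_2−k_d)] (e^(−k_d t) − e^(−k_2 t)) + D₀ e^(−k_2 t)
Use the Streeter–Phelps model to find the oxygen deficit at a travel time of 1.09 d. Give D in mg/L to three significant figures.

D ≈ 5.33 mg/L

k_d L₀/(k_2−k_d) = 0.401×34.8/(1.82−0.401) = 13.95/1.419 = 9.834 mg/L.
e^(−k_d t) = e^(−0.401×1.090) = 0.6459; e^(−k_2 t) = e^(−1.82×1.090) = 0.1375.
D = 9.834 × (0.6459 − 0.1375) + 2.40 × 0.1375 = 4.999 + 0.3301 = 5.330 mg/L.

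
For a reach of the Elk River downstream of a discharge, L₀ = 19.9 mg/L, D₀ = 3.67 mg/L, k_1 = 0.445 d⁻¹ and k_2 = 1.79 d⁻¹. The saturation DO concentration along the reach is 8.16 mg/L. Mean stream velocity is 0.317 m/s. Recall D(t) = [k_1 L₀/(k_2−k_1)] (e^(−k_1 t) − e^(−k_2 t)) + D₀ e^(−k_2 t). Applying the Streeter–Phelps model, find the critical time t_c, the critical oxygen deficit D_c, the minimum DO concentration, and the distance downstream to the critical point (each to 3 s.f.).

With k_2/k_1 = 4.022 and 1 − D₀(k_2−k_1)/(k_1 L₀) = 0.4426,
t_c = ln(4.022 × 0.4426) / (1.79 − 0.445) = ln(1.780) / 1.345 = 0.5768/1.345 = 0.4288 d.
L(t_c) = L₀ e^(−k_1 t_c) = 19.9 × 0.8263 = 16.44 mg/L, and at the critical point k_2 D_c = k_1 L, so D_c = (0.445/1.79) × 16.44 = 4.088 mg/L.
Minimum DO = C_s − D_c = 8.16 − 4.088 = 4.072 mg/L.
x_c = v t_c = 0.317 m/s × 0.4288 d × 86400 s/d = 11750 m ≈ 11.7 km.

t_c ≈ 0.429 d; D_c ≈ 4.09 mg/L; min DO ≈ 4.07 mg/L; x_c ≈ 11.7 km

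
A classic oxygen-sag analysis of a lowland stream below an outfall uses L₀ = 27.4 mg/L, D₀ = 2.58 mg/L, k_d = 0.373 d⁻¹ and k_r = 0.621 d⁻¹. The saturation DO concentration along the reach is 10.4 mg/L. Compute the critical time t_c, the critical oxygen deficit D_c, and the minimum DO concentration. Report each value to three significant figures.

At the critical point dD/dt = 0, so k_d L₀ e^(−k_d t) = k_r D. Substituting D(t) from the Streeter–Phelps equation and solving for t gives
t_c = ln[(k_r/k_d)(1 − D₀(k_r−k_d)/(k_d L₀))] / (k_r−k_d).
Here k_r−k_d = 0.2480 d⁻¹ and 1 − D₀(k_r−k_d)/(k_d L₀) = 1 − 2.58×0.2480/(0.373×27.4) = 0.9374, so
t_c = ln(1.665 × 0.9374) / 0.2480 = 0.4451 / 0.2480 = 1.795 d.
L(t_c) = L₀ e^(−k_d t_c) = 27.4 × 0.5120 = 14.03 mg/L, and at the critical point k_r D_c = k_d L, so D_c = (0.373/0.621) × 14.03 = 8.426 mg/L.
Minimum DO = C_s − D_c = 10.4 − 8.426 = 1.974 mg/L.

t_c ≈ 1.79 d; D_c ≈ 8.43 mg/L; min DO ≈ 1.97 mg/L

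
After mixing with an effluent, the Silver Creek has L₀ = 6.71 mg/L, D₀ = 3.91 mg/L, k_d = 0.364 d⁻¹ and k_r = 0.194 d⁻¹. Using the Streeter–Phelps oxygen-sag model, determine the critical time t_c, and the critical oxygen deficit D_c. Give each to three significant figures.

t_c ≈ 2.29 d; D_c ≈ 5.48 mg/L

At the critical point dD/dt = 0, so k_d L₀ e^(−k_d t) = k_r D. Substituting D(t) from the Streeter–Phelps equation and solving for t gives
t_c = ln[(k_r/k_d)(1 − D₀(k_r−k_d)/(k_d L₀))] / (k_r−k_d).
Here k_r−k_d = -0.1700 d⁻¹ and 1 − D₀(k_r−k_d)/(k_d L₀) = 1 − 3.91×-0.1700/(0.364×6.71) = 1.272, so
t_c = ln(0.5330 × 1.272) / -0.1700 = -0.3886 / -0.1700 = 2.286 d.
D_c = (k_d/k_r) L₀ e^(−k_d t_c) = (0.364/0.194) × 6.71 × e^(−0.364×2.286) = 1.876 × 6.71 × 0.4352 = 5.479 mg/L.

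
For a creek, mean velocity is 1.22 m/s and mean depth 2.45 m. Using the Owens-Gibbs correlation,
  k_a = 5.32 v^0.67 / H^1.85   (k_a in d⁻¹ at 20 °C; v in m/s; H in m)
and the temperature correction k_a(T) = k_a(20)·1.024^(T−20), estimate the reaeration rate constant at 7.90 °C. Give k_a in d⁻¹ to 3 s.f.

k_a ≈ 0.869 d⁻¹

k_a(20) = 5.32 × 1.22^0.67 / 2.45^1.85 = 5.32 × 1.143 / 5.248 = 1.158 d⁻¹.
k_a(7.90) = 1.158 × 1.024^(7.90−20) = 1.158 × 0.7505 = 0.8693 d⁻¹.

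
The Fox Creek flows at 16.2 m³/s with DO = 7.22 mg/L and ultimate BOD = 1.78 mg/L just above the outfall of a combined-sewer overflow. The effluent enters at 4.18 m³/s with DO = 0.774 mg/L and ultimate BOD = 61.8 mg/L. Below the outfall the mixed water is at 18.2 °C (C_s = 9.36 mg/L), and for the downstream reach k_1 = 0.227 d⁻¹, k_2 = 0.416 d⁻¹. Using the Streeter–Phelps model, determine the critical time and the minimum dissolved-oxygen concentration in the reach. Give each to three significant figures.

t_c ≈ 1.99 d; minimum DO ≈ 4.47 mg/L

Mixed DO = (16.2×7.22 + 4.18×0.774)/(16.2+4.18) = 120.2/20.38 = 5.898 mg/L.
Mixed L₀ = (16.2×1.78 + 4.18×61.8)/(20.38) = 287.2/20.38 = 14.09 mg/L.
Initial deficit D₀ = C_s − DO₀ = 9.36 − 5.898 = 3.462 mg/L.
t_c = (1/0.1890) ln[(0.416/0.227)(1 − 3.462×0.1890/(0.227×14.09))] = 5.291 × ln(1.458) = 1.994 d.
D_c = (0.227/0.416) × 14.09 × e^(−0.227×1.994) = 0.5457 × 14.09 × 0.6360 = 4.890 mg/L.
Minimum DO = 9.36 − 4.890 = 4.470 mg/L.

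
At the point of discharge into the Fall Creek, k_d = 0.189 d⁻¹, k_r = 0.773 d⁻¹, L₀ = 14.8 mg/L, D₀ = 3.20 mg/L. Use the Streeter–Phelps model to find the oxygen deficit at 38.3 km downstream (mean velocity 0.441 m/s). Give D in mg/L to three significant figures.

Travel time t = x/v = 38.3 km / (0.441 m/s) = 38300 m / 0.441 m/s = 86850 s = 1.005 d.
k_d L₀/(k_r−k_d) = 0.189×14.8/(0.773−0.189) = 2.797/0.5840 = 4.790 mg/L.
e^(−k_d t) = e^(−0.189×1.005) = 0.8270; e^(−k_r t) = e^(−0.773×1.005) = 0.4598.
D = 4.790 × (0.8270 − 0.4598) + 3.20 × 0.4598 = 1.759 + 1.471 = 3.230 mg/L.

D ≈ 3.23 mg/L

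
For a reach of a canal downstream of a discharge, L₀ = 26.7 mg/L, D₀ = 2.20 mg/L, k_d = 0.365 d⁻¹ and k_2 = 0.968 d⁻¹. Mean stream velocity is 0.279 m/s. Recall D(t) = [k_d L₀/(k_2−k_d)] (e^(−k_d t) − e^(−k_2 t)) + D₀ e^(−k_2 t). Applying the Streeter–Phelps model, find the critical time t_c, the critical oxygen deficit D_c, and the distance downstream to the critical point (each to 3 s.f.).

At the critical point dD/dt = 0, so k_d L₀ e^(−k_d t) = k_2 D. Substituting D(t) from the Streeter–Phelps equation and solving for t gives
t_c = ln[(k_2/k_d)(1 − D₀(k_2−k_d)/(k_d L₀))] / (k_2−k_d).
Here k_2−k_d = 0.6030 d⁻¹ and 1 − D₀(k_2−k_d)/(k_d L₀) = 1 − 2.20×0.6030/(0.365×26.7) = 0.8639, so
t_c = ln(2.652 × 0.8639) / 0.6030 = 0.8290 / 0.6030 = 1.375 d.
D_c = (k_d/k_2) L₀ e^(−k_d t_c) = (0.365/0.968) × 26.7 × e^(−0.365×1.375) = 0.3771 × 26.7 × 0.6054 = 6.095 mg/L.
x_c = v t_c = 0.279 m/s × 1.375 d × 86400 s/d = 33140 m ≈ 33.1 km.

t_c ≈ 1.37 d; D_c ≈ 6.10 mg/L; x_c ≈ 33.1 km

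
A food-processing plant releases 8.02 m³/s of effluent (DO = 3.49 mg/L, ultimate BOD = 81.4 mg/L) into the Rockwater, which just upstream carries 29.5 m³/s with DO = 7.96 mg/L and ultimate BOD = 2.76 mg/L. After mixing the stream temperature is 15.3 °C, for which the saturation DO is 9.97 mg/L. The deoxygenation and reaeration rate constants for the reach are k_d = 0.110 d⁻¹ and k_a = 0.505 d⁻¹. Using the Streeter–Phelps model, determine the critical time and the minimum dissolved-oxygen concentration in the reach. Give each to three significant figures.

Mixed DO = (29.5×7.96 + 8.02×3.49)/(29.5+8.02) = 262.8/37.52 = 7.005 mg/L.
Mixed L₀ = (29.5×2.76 + 8.02×81.4)/(37.52) = 734.2/37.52 = 19.57 mg/L.
Initial deficit D₀ = C_s − DO₀ = 9.97 − 7.005 = 2.965 mg/L.
t_c = (1/0.3950) ln[(0.505/0.110)(1 − 2.965×0.3950/(0.110×19.57))] = 2.532 × ln(2.093) = 1.870 d.
D_c = (0.110/0.505) × 19.57 × e^(−0.110×1.870) = 0.2178 × 19.57 × 0.8141 = 3.470 mg/L.
Minimum DO = 9.97 − 3.470 = 6.500 mg/L.

t_c ≈ 1.87 d; minimum DO ≈ 6.50 mg/L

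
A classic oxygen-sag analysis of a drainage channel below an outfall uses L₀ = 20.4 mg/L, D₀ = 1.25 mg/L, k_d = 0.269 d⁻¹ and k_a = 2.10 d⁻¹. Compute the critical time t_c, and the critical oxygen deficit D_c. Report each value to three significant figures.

t_c ≈ 0.828 d; D_c ≈ 2.09 mg/L

At the critical point dD/dt = 0, so k_d L₀ e^(−k_d t) = k_a D. Substituting D(t) from the Streeter–Phelps equation and solving for t gives
t_c = ln[(k_a/k_d)(1 − D₀(k_a−k_d)/(k_d L₀))] / (k_a−k_d).
Here k_a−k_d = 1.831 d⁻¹ and 1 − D₀(k_a−k_d)/(k_d L₀) = 1 − 1.25×1.831/(0.269×20.4) = 0.5829, so
t_c = ln(7.807 × 0.5829) / 1.831 = 1.515 / 1.831 = 0.8276 d.
L(t_c) = L₀ e^(−k_d t_c) = 20.4 × 0.8004 = 16.33 mg/L, and at the critical point k_a D_c = k_d L, so D_c = (0.269/2.10) × 16.33 = 2.092 mg/L.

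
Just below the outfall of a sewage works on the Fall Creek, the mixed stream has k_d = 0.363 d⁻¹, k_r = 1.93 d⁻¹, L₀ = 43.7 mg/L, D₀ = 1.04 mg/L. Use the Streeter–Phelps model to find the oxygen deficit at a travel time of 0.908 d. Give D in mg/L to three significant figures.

k_d L₀/(k_r−k_d) = 0.363×43.7/(1.93−0.363) = 15.86/1.567 = 10.12 mg/L.
e^(−k_d t) = e^(−0.363×0.9080) = 0.7192; e^(−k_r t) = e^(−1.93×0.9080) = 0.1734.
D = 10.12 × (0.7192 − 0.1734) + 1.04 × 0.1734 = 5.526 + 0.1803 = 5.706 mg/L.

D ≈ 5.71 mg/L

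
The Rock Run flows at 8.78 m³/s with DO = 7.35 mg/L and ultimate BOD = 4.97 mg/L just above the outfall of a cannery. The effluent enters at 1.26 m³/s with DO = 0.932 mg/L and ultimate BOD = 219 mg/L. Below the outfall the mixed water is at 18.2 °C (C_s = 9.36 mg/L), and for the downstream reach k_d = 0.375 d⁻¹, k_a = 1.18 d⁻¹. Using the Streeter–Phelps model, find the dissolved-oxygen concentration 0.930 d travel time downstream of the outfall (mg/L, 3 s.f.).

Mixed DO = (8.78×7.35 + 1.26×0.932)/(8.78+1.26) = 65.71/10.04 = 6.545 mg/L.
Mixed L₀ = (8.78×4.97 + 1.26×219)/(10.04) = 319.6/10.04 = 31.83 mg/L.
Initial deficit D₀ = C_s − DO₀ = 9.36 − 6.545 = 2.815 mg/L.
D(0.930) = [0.375×31.83/(1.18−0.375)](e^(−0.375×0.930) − e^(−1.18×0.930)) + 2.815 e^(−1.18×0.930)
= 14.83 × (0.7056 − 0.3337) + 2.815 × 0.3337 = 6.453 mg/L.
DO = 9.36 − 6.453 = 2.907 mg/L.

DO ≈ 2.91 mg/L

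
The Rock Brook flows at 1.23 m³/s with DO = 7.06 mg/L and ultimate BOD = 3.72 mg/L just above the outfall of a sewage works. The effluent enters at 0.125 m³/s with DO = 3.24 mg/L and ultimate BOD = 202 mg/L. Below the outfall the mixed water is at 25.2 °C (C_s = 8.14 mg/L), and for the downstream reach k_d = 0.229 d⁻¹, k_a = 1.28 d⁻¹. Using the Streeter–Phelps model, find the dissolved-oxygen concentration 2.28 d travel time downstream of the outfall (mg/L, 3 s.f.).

DO ≈ 5.48 mg/L

Mixed DO = (1.23×7.06 + 0.125×3.24)/(1.23+0.125) = 9.089/1.355 = 6.708 mg/L.
Mixed L₀ = (1.23×3.72 + 0.125×202)/(1.355) = 29.83/1.355 = 22.01 mg/L.
Initial deficit D₀ = C_s − DO₀ = 8.14 − 6.708 = 1.432 mg/L.
D(2.28) = [0.229×22.01/(1.28−0.229)](e^(−0.229×2.28) − e^(−1.28×2.28)) + 1.432 e^(−1.28×2.28)
= 4.796 × (0.5933 − 0.05402) + 1.432 × 0.05402 = 2.664 mg/L.
DO = 8.14 − 2.664 = 5.476 mg/L.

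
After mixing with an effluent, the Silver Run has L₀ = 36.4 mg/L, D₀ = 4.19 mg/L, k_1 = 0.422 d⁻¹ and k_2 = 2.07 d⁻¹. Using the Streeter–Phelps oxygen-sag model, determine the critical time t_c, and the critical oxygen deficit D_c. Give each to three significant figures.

t_c = [1/(k_2−k_1)] ln[(k_2/k_1)(1 − D₀(k_2−k_1)/(k_1 L₀))]
= [1/(2.07−0.422)] ln[(2.07/0.422)(1 − 4.19×1.648/(0.422×36.4))]
= (1/1.648) ln[4.905 × 0.5505] = 0.6068 × ln(2.700) = 0.6068 × 0.9933 = 0.6027 d.
L(t_c) = L₀ e^(−k_1 t_c) = 36.4 × 0.7754 = 28.23 mg/L, and at the critical point k_2 D_c = k_1 L, so D_c = (0.422/2.07) × 28.23 = 5.754 mg/L.

t_c ≈ 0.603 d; D_c ≈ 5.75 mg/L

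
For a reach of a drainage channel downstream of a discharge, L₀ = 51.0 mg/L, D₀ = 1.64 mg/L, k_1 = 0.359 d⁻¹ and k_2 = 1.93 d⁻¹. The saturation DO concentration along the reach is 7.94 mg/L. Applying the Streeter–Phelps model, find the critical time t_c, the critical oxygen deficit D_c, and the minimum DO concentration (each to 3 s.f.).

With k_2/k_1 = 5.376 and 1 − D₀(k_2−k_1)/(k_1 L₀) = 0.8593,
t_c = ln(5.376 × 0.8593) / (1.93 − 0.359) = ln(4.620) / 1.571 = 1.530/1.571 = 0.9741 d.
L(t_c) = L₀ e^(−k_1 t_c) = 51.0 × 0.7049 = 35.95 mg/L, and at the critical point k_2 D_c = k_1 L, so D_c = (0.359/1.93) × 35.95 = 6.687 mg/L.
Minimum DO = C_s − D_c = 7.94 − 6.687 = 1.253 mg/L.

t_c ≈ 0.974 d; D_c ≈ 6.69 mg/L; min DO ≈ 1.25 mg/L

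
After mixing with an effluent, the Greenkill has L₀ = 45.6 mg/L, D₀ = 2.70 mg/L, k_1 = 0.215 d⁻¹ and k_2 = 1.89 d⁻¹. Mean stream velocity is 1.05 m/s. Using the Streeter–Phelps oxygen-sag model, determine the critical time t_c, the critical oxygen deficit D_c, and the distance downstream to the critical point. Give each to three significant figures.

t_c ≈ 0.928 d; D_c ≈ 4.25 mg/L; x_c ≈ 84.2 km

With k_2/k_1 = 8.791 and 1 − D₀(k_2−k_1)/(k_1 L₀) = 0.5387,
t_c = ln(8.791 × 0.5387) / (1.89 − 0.215) = ln(4.736) / 1.675 = 1.555/1.675 = 0.9284 d.
D_c = (k_1/k_2) L₀ e^(−k_1 t_c) = (0.215/1.89) × 45.6 × e^(−0.215×0.9284) = 0.1138 × 45.6 × 0.8190 = 4.249 mg/L.
x_c = v t_c = 1.05 m/s × 0.9284 d × 86400 s/d = 84230 m ≈ 84.2 km.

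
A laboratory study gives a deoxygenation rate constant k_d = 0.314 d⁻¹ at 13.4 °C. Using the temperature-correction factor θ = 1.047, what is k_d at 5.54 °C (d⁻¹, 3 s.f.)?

k_d(T₂) = k_d(T₁) · θ^(T₂−T₁) = 0.314 × 1.047^(5.54−13.4)
= 0.314 × 1.047^-7.86 = 0.314 × 0.6970 = 0.2189 d⁻¹.

k_d ≈ 0.219 d⁻¹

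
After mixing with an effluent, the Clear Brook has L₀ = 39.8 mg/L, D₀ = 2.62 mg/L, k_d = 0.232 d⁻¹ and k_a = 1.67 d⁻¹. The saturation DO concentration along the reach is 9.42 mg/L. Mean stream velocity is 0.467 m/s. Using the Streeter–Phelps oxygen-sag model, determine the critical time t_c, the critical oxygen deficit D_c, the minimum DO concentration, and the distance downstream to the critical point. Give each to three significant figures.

t_c ≈ 1.01 d; D_c ≈ 4.38 mg/L; min DO ≈ 5.04 mg/L; x_c ≈ 40.7 km

t_c = [1/(k_a−k_d)] ln[(k_a/k_d)(1 − D₀(k_a−k_d)/(k_d L₀))]
= [1/(1.67−0.232)] ln[(1.67/0.232)(1 − 2.62×1.438/(0.232×39.8))]
= (1/1.438) ln[7.198 × 0.5920] = 0.6954 × ln(4.261) = 0.6954 × 1.450 = 1.008 d.
D_c = (k_d/k_a) L₀ e^(−k_d t_c) = (0.232/1.67) × 39.8 × e^(−0.232×1.008) = 0.1389 × 39.8 × 0.7915 = 4.376 mg/L.
Minimum DO = C_s − D_c = 9.42 − 4.376 = 5.044 mg/L.
x_c = v t_c = 0.467 m/s × 1.008 d × 86400 s/d = 40670 m ≈ 40.7 km.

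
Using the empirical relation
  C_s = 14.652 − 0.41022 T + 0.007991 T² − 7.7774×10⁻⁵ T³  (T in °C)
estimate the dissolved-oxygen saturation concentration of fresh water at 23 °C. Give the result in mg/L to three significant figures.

C_s ≈ 8.50 mg/L

C_s = 14.652 − 0.41022×23 + 0.007991×23² − 7.7774×10⁻⁵×23³ = 8.498 mg/L.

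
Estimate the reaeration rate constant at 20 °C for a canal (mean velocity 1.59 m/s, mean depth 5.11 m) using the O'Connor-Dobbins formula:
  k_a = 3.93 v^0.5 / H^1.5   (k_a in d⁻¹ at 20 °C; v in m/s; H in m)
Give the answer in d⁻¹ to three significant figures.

k_a ≈ 0.429 d⁻¹

k_a = 3.93 × 1.59^0.5 / 5.11^1.5 = 3.93 × 1.261 / 11.55 = 0.4290 d⁻¹.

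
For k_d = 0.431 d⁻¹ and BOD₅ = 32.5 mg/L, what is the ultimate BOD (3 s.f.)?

BOD₅ = L₀(1 − e^(−5k_d)) ⇒ L₀ = BOD₅ / (1 − e^(−5×0.431))
= 32.5 / (1 − 0.1159) = 32.5 / 0.8841 = 36.76 mg/L.

L₀ ≈ 36.8 mg/L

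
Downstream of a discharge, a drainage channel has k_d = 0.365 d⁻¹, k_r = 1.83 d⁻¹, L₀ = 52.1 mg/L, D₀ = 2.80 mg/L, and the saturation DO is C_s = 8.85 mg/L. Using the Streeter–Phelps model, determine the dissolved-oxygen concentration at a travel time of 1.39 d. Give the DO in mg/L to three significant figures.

DO ≈ 1.83 mg/L

k_d L₀/(k_r−k_d) = 0.365×52.1/(1.83−0.365) = 19.02/1.465 = 12.98 mg/L.
e^(−k_d t) = e^(−0.365×1.390) = 0.6021; e^(−k_r t) = e^(−1.83×1.390) = 0.07858.
D = 12.98 × (0.6021 − 0.07858) + 2.80 × 0.07858 = 6.795 + 0.2200 = 7.016 mg/L.
DO = C_s − D = 8.85 − 7.016 = 1.834 mg/L.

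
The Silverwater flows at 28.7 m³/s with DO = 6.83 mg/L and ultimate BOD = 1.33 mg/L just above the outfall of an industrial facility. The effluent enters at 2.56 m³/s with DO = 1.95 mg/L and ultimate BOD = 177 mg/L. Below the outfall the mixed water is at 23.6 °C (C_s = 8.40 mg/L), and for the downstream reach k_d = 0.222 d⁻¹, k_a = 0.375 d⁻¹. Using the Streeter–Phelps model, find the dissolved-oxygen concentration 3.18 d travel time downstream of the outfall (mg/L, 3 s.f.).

DO ≈ 3.47 mg/L

Mixed DO = (28.7×6.83 + 2.56×1.95)/(28.7+2.56) = 201.0/31.26 = 6.430 mg/L.
Mixed L₀ = (28.7×1.33 + 2.56×177)/(31.26) = 491.3/31.26 = 15.72 mg/L.
Initial deficit D₀ = C_s − DO₀ = 8.40 − 6.430 = 1.970 mg/L.
D(3.18) = [0.222×15.72/(0.375−0.222)](e^(−0.222×3.18) − e^(−0.375×3.18)) + 1.970 e^(−0.375×3.18)
= 22.80 × (0.4936 − 0.3035) + 1.970 × 0.3035 = 4.934 mg/L.
DO = 8.40 − 4.934 = 3.466 mg/L.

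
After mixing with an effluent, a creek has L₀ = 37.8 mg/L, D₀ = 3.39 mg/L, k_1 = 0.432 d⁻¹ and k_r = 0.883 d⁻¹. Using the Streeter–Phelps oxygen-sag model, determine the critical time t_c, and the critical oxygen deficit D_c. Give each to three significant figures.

t_c ≈ 1.37 d; D_c ≈ 10.2 mg/L

At the critical point dD/dt = 0, so k_1 L₀ e^(−k_1 t) = k_r D. Substituting D(t) from the Streeter–Phelps equation and solving for t gives
t_c = ln[(k_r/k_1)(1 − D₀(k_r−k_1)/(k_1 L₀))] / (k_r−k_1).
Here k_r−k_1 = 0.4510 d⁻¹ and 1 − D₀(k_r−k_1)/(k_1 L₀) = 1 − 3.39×0.4510/(0.432×37.8) = 0.9064, so
t_c = ln(2.044 × 0.9064) / 0.4510 = 0.6166 / 0.4510 = 1.367 d.
D_c = (k_1/k_r) L₀ e^(−k_1 t_c) = (0.432/0.883) × 37.8 × e^(−0.432×1.367) = 0.4892 × 37.8 × 0.5540 = 10.25 mg/L.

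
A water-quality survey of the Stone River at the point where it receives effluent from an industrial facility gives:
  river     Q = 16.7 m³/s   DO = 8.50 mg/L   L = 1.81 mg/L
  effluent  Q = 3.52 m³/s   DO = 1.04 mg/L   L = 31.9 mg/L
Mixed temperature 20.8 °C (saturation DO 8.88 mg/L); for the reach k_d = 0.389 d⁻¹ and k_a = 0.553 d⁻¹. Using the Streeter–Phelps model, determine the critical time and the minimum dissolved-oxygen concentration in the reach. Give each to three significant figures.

t_c ≈ 1.50 d; minimum DO ≈ 6.11 mg/L

Mixed DO = (16.7×8.50 + 3.52×1.04)/(16.7+3.52) = 145.6/20.22 = 7.201 mg/L.
Mixed L₀ = (16.7×1.81 + 3.52×31.9)/(20.22) = 142.5/20.22 = 7.048 mg/L.
Initial deficit D₀ = C_s − DO₀ = 8.88 − 7.201 = 1.679 mg/L.
t_c = (1/0.1640) ln[(0.553/0.389)(1 − 1.679×0.1640/(0.389×7.048))] = 6.098 × ln(1.279) = 1.500 d.
D_c = (0.389/0.553) × 7.048 × e^(−0.389×1.500) = 0.7034 × 7.048 × 0.5580 = 2.767 mg/L.
Minimum DO = 8.88 − 2.767 = 6.113 mg/L.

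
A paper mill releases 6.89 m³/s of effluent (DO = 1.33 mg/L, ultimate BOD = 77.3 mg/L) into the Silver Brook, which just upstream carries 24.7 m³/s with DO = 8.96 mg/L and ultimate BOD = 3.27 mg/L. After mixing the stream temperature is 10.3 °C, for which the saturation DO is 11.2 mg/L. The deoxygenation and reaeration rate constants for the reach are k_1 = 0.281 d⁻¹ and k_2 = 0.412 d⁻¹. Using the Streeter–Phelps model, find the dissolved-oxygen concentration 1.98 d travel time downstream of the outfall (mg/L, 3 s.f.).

DO ≈ 4.02 mg/L

Mixed DO = (24.7×8.96 + 6.89×1.33)/(24.7+6.89) = 230.5/31.59 = 7.296 mg/L.
Mixed L₀ = (24.7×3.27 + 6.89×77.3)/(31.59) = 613.4/31.59 = 19.42 mg/L.
Initial deficit D₀ = C_s − DO₀ = 11.2 − 7.296 = 3.904 mg/L.
D(1.98) = [0.281×19.42/(0.412−0.281)](e^(−0.281×1.98) − e^(−0.412×1.98)) + 3.904 e^(−0.412×1.98)
= 41.65 × (0.5733 − 0.4423) + 3.904 × 0.4423 = 7.182 mg/L.
DO = 11.2 − 7.182 = 4.018 mg/L.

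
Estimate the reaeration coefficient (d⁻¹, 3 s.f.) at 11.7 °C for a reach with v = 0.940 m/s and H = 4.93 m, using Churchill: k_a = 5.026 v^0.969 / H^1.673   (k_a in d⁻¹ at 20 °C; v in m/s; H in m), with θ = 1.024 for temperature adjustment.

k_a ≈ 0.270 d⁻¹

k_a(20) = 5.026 × 0.940^0.969 / 4.93^1.673 = 5.026 × 0.9418 / 14.43 = 0.3281 d⁻¹.
k_a(11.7) = 0.3281 × 1.024^(11.7−20) = 0.3281 × 0.8213 = 0.2695 d⁻¹.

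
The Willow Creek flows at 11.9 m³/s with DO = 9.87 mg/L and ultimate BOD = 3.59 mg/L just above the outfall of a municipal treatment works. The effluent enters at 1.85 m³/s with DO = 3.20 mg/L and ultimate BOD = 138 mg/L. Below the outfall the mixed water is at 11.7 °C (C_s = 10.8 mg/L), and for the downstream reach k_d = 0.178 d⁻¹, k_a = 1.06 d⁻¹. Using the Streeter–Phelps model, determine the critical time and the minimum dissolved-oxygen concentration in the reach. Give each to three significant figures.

Mixed DO = (11.9×9.87 + 1.85×3.20)/(11.9+1.85) = 123.4/13.75 = 8.973 mg/L.
Mixed L₀ = (11.9×3.59 + 1.85×138)/(13.75) = 298.0/13.75 = 21.67 mg/L.
Initial deficit D₀ = C_s − DO₀ = 10.8 − 8.973 = 1.827 mg/L.
t_c = (1/0.8820) ln[(1.06/0.178)(1 − 1.827×0.8820/(0.178×21.67))] = 1.134 × ln(3.467) = 1.410 d.
D_c = (0.178/1.06) × 21.67 × e^(−0.178×1.410) = 0.1679 × 21.67 × 0.7781 = 2.832 mg/L.
Minimum DO = 10.8 − 2.832 = 7.968 mg/L.

t_c ≈ 1.41 d; minimum DO ≈ 7.97 mg/L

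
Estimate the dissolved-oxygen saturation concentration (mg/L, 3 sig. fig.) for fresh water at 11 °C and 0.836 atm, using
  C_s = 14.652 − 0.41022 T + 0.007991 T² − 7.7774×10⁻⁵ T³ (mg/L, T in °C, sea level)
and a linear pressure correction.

C_s ≈ 9.20 mg/L

At sea level: C_s = 14.652 − 0.41022×11 + 0.007991×11² − 7.7774×10⁻⁵×11³ = 11.00 mg/L.
Pressure correction: C_s' = 11.00 × 0.836 = 9.198 mg/L.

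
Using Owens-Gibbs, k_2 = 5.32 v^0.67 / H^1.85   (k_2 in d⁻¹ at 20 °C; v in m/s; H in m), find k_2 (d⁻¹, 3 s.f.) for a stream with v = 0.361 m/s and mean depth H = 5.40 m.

k_2 ≈ 0.119 d⁻¹

k_2 = 5.32 × 0.361^0.67 / 5.40^1.85 = 5.32 × 0.5053 / 22.64 = 0.1187 d⁻¹.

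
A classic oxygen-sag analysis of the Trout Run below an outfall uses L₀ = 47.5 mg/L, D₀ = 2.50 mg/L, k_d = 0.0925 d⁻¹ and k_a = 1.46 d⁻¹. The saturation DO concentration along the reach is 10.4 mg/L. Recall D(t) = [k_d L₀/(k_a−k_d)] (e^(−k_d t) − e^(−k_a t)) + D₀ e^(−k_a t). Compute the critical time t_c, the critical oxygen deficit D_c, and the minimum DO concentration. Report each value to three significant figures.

t_c = [1/(k_a−k_d)] ln[(k_a/k_d)(1 − D₀(k_a−k_d)/(k_d L₀))]
= [1/(1.46−0.0925)] ln[(1.46/0.0925)(1 − 2.50×1.367/(0.0925×47.5))]
= (1/1.367) ln[15.78 × 0.2219] = 0.7313 × ln(3.503) = 0.7313 × 1.253 = 0.9166 d.
L(t_c) = L₀ e^(−k_d t_c) = 47.5 × 0.9187 = 43.64 mg/L, and at the critical point k_a D_c = k_d L, so D_c = (0.0925/1.46) × 43.64 = 2.765 mg/L.
Minimum DO = C_s − D_c = 10.4 − 2.765 = 7.635 mg/L.

t_c ≈ 0.917 d; D_c ≈ 2.76 mg/L; min DO ≈ 7.64 mg/L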